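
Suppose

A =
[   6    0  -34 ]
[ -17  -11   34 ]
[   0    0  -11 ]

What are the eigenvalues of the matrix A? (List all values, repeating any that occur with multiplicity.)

The characteristic polynomial is p(λ) = det(λI - A).
Cofactor expansion gives p(λ) = λ^3 + 16λ^2 - 11λ - 726.
Try λ = -11: p(-11) = 0, so -11 is a root.
Factor out (λ + 11): p(λ) = (λ + 11)·(λ^2 + 5λ - 66).
The quadratic factors as (λ + 11)·(λ - 6).
Eigenvalues: -11, -11, 6.

-11, -11, 6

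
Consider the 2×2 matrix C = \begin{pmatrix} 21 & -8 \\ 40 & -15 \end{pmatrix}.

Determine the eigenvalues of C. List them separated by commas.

1, 5

det(C - lambda·I) = (21 - lambda)(-15 - lambda) - (-8)·(40) = lambda^2 - 6·lambda + 5.
This factors as (lambda - 1)·(lambda - 5) = 0.
Eigenvalues: 1, 5.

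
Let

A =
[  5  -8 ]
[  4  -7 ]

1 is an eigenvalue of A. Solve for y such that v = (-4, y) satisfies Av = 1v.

We need (A - 1I)v = 0.
A - 1I = [[4, -8], [4, -8]].
Row 1: (4)·-4 + (-8)·y = 0
Row 2: (4)·-4 + (-8)·y = 0
Solving gives y = -2.
Check: A·(-4, -2) = (-4, -2) = 1·(-4, -2).

-2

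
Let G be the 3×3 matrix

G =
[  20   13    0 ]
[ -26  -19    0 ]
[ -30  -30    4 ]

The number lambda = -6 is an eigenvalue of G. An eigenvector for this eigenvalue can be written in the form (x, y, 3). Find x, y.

-1, 2

We need (G + 6I)v = 0.
G + 6I = [[26, 13, 0], [-26, -13, 0], [-30, -30, 10]].
Row 1: (26)·x + (13)·y + (0)·3 = 0
Row 2: (-26)·x + (-13)·y + (0)·3 = 0
Row 3: (-30)·x + (-30)·y + (10)·3 = 0
Solving gives x = -1, y = 2.
Check: G·(-1, 2, 3) = (6, -12, -18) = -6·(-1, 2, 3).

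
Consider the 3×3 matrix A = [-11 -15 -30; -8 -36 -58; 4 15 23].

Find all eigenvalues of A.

The characteristic polynomial is p(r) = det(rI - A).
Cofactor expansion gives p(r) = r^3 + 24r^2 + 185r + 462.
Try r = -6: p(-6) = 0, so -6 is a root.
Dividing by (r + 6) leaves r^2 + 18r + 77.
The quadratic factors as (r + 11)·(r + 7).
Eigenvalues: -11, -7, -6.

-11, -7, -6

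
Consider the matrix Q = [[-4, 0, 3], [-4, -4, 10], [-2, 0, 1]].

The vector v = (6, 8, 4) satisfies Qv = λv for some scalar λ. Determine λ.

Compute Qv: Q·(6, 8, 4) = (-12, -16, -8).
Since Qv = λv, compare component 1: -12 = λ·6, so λ = -2.

-2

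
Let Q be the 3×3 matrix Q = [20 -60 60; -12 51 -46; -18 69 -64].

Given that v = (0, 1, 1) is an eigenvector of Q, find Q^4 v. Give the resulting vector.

(0, 625, 625)

First find the eigenvalue: Qv = (0, 5, 5) = 5·(0, 1, 1), so λ = 5.
Then Q^4 v = λ^4·v = 5^4·(0, 1, 1) = 625·(0, 1, 1) = (0, 625, 625).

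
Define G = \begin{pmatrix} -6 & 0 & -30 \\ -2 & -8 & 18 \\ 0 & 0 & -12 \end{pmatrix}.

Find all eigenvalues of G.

Compute the characteristic polynomial p(s) = det(sI - G).
Expanding the 3×3 determinant: p(s) = s^3 + 26s^2 + 216s + 576.
Rational-root test: s = -6 gives p(-6) = 0.
Factor out (s + 6): p(s) = (s + 6)·(s^2 + 20s + 96).
The quadratic factors as (s + 12)·(s + 8).
Eigenvalues: -12, -8, -6.

-12, -8, -6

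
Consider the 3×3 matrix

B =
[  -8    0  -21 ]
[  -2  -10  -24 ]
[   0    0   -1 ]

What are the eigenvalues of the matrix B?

Compute the characteristic polynomial p(λ) = det(λI - B).
Expanding the 3×3 determinant: p(λ) = λ^3 + 19λ^2 + 98λ + 80.
Since p(-1) = 0, λ = -1 is a root.
Factor out (λ + 1): p(λ) = (λ + 1)·(λ^2 + 18λ + 80).
The quadratic factors as (λ + 10)·(λ + 8).
Eigenvalues: -10, -8, -1.

-10, -8, -1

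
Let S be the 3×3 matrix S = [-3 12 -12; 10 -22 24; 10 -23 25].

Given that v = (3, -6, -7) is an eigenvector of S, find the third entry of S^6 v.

First find the eigenvalue: Sv = (3, -6, -7) = 1·(3, -6, -7), so λ = 1.
Then S^6 v = λ^6·v = 1^6·(3, -6, -7) = 1·(3, -6, -7) = (3, -6, -7).

-7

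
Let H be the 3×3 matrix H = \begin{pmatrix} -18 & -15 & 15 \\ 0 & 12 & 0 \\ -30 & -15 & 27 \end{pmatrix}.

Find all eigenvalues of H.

-3, 12, 12

The characteristic polynomial is p(s) = det(sI - H).
Cofactor expansion gives p(s) = s^3 - 21s^2 + 72s + 432.
Try s = 12: p(12) = 0, so 12 is a root.
Factor out (s - 12): p(s) = (s - 12)·(s^2 - 9s - 36).
The quadratic factors as (s + 3)·(s - 12).
Eigenvalues: -3, 12, 12.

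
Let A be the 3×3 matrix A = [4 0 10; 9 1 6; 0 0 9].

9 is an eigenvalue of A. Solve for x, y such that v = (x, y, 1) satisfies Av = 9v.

2, 3

We need (A - 9I)v = 0.
A - 9I = [[-5, 0, 10], [9, -8, 6], [0, 0, 0]].
Row 1: (-5)·x + (0)·y + (10)·1 = 0
Row 2: (9)·x + (-8)·y + (6)·1 = 0
Row 3: (0)·x + (0)·y + (0)·1 = 0
Solving gives x = 2, y = 3.
Check: A·(2, 3, 1) = (18, 27, 9) = 9·(2, 3, 1).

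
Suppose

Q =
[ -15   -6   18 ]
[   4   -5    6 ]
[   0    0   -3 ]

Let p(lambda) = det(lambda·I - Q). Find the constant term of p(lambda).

297

p(lambda) = lambda^3 + 23·lambda^2 + 159·lambda + 297.
The constant term is 297.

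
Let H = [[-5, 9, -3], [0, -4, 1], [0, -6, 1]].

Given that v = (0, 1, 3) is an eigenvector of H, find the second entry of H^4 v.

1

First find the eigenvalue: Hv = (0, -1, -3) = -1·(0, 1, 3), so λ = -1.
Then H^4 v = λ^4·v = (-1)^4·(0, 1, 3) = 1·(0, 1, 3) = (0, 1, 3).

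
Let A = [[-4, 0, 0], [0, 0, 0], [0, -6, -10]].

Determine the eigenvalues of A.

-10, -4, 0

A is lower triangular, so its eigenvalues are the diagonal entries.
Diagonal: -4, 0, -10.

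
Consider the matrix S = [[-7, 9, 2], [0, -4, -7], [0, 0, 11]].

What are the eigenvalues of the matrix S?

-7, -4, 11

S is upper triangular, so its eigenvalues are the diagonal entries.
Diagonal: -7, -4, 11.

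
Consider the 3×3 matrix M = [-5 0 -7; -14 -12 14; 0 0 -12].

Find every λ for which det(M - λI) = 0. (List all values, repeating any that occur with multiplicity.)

The characteristic polynomial is p(t) = det(tI - M).
Expanding along the first row, p(t) = t^3 + 29t^2 + 264t + 720.
Rational-root test: t = -5 gives p(-5) = 0.
Dividing by (t + 5) leaves t^2 + 24t + 144.
The quadratic factor is (t + 12)^2.
Eigenvalues: -12, -12, -5.

-12, -12, -5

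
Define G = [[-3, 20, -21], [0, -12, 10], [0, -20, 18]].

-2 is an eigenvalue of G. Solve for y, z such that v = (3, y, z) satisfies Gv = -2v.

-3, -3

We need (G + 2I)v = 0.
G + 2I = [[-1, 20, -21], [0, -10, 10], [0, -20, 20]].
Row 1: (-1)·3 + (20)·y + (-21)·z = 0
Row 2: (0)·3 + (-10)·y + (10)·z = 0
Row 3: (0)·3 + (-20)·y + (20)·z = 0
Solving gives y = -3, z = -3.
Check: G·(3, -3, -3) = (-6, 6, 6) = -2·(3, -3, -3).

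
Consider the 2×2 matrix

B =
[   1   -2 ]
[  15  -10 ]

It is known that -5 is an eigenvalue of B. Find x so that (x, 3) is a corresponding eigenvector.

We need (B + 5I)v = 0.
B + 5I = [[6, -2], [15, -5]].
Row 1: (6)·x + (-2)·3 = 0
Row 2: (15)·x + (-5)·3 = 0
Solving gives x = 1.
Check: B·(1, 3) = (-5, -15) = -5·(1, 3).

1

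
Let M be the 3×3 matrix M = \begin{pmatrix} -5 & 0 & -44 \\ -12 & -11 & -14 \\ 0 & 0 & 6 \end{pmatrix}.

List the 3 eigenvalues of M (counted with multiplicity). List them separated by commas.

The characteristic polynomial is p(t) = det(tI - M).
Expanding the 3×3 determinant: p(t) = t^3 + 10t^2 - 41t - 330.
Since p(-5) = 0, t = -5 is a root.
Factor out (t + 5): p(t) = (t + 5)·(t^2 + 5t - 66).
The quadratic factors as (t + 11)·(t - 6).
Eigenvalues: -11, -5, 6.

-11, -5, 6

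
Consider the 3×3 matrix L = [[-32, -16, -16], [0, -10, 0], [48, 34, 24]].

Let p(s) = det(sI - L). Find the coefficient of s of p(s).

80

p(s) = s^3 + 18s^2 + 80s.
The coefficient of s is 80.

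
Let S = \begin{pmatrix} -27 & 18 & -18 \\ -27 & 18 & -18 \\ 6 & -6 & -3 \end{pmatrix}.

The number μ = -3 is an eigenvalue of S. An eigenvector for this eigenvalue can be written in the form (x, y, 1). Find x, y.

We need (S + 3I)v = 0.
S + 3I = [[-24, 18, -18], [-27, 21, -18], [6, -6, 0]].
Row 1: (-24)·x + (18)·y + (-18)·1 = 0
Row 2: (-27)·x + (21)·y + (-18)·1 = 0
Row 3: (6)·x + (-6)·y + (0)·1 = 0
Solving gives x = -3, y = -3.
Check: S·(-3, -3, 1) = (9, 9, -3) = -3·(-3, -3, 1).

-3, -3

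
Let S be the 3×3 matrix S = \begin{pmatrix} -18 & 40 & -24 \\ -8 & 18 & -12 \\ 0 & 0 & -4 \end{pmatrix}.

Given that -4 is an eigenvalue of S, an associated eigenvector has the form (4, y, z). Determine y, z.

2, 1

We need (S + 4I)v = 0.
S + 4I = [[-14, 40, -24], [-8, 22, -12], [0, 0, 0]].
Row 1: (-14)·4 + (40)·y + (-24)·z = 0
Row 2: (-8)·4 + (22)·y + (-12)·z = 0
Row 3: (0)·4 + (0)·y + (0)·z = 0
Solving gives y = 2, z = 1.
Check: S·(4, 2, 1) = (-16, -8, -4) = -4·(4, 2, 1).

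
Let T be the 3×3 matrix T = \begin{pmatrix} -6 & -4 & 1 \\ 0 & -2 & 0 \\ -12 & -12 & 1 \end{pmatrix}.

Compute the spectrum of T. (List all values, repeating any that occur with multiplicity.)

-3, -2, -2

Compute the characteristic polynomial p(μ) = det(μI - T).
Expanding the 3×3 determinant: p(μ) = μ^3 + 7μ^2 + 16μ + 12.
Rational-root test: μ = -2 gives p(-2) = 0.
Dividing by (μ + 2) leaves μ^2 + 5μ + 6.
The quadratic factors as (μ + 3)·(μ + 2).
Eigenvalues: -3, -2, -2.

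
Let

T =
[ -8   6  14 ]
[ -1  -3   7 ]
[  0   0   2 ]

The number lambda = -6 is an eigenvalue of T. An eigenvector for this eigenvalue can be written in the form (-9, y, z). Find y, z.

We need (T + 6I)v = 0.
T + 6I = [[-2, 6, 14], [-1, 3, 7], [0, 0, 8]].
Row 1: (-2)·-9 + (6)·y + (14)·z = 0
Row 2: (-1)·-9 + (3)·y + (7)·z = 0
Row 3: (0)·-9 + (0)·y + (8)·z = 0
Solving gives y = -3, z = 0.
Check: T·(-9, -3, 0) = (54, 18, 0) = -6·(-9, -3, 0).

-3, 0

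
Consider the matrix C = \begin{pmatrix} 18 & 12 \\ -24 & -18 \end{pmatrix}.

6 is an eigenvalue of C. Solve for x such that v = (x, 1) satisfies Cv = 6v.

-1

We need (C - 6I)v = 0.
C - 6I = [[12, 12], [-24, -24]].
Row 1: (12)·x + (12)·1 = 0
Row 2: (-24)·x + (-24)·1 = 0
Solving gives x = -1.
Check: C·(-1, 1) = (-6, 6) = 6·(-1, 1).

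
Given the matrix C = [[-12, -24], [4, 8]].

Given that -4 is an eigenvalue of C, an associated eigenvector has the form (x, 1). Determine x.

-3

We need (C + 4I)v = 0.
C + 4I = [[-8, -24], [4, 12]].
Row 1: (-8)·x + (-24)·1 = 0
Row 2: (4)·x + (12)·1 = 0
Solving gives x = -3.
Check: C·(-3, 1) = (12, -4) = -4·(-3, 1).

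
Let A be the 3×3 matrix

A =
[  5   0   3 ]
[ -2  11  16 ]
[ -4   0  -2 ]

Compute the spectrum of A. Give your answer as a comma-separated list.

1, 2, 11

Compute the characteristic polynomial p(s) = det(sI - A).
Expanding along the first row, p(s) = s^3 - 14s^2 + 35s - 22.
Try s = 1: p(1) = 0, so 1 is a root.
Factor out (s - 1): p(s) = (s - 1)·(s^2 - 13s + 22).
The quadratic factors as (s - 2)·(s - 11).
Eigenvalues: 1, 2, 11.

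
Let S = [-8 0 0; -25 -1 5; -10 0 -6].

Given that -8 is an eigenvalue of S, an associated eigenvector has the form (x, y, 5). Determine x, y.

We need (S + 8I)v = 0.
S + 8I = [[0, 0, 0], [-25, 7, 5], [-10, 0, 2]].
Row 1: (0)·x + (0)·y + (0)·5 = 0
Row 2: (-25)·x + (7)·y + (5)·5 = 0
Row 3: (-10)·x + (0)·y + (2)·5 = 0
Solving gives x = 1, y = 0.
Check: S·(1, 0, 5) = (-8, 0, -40) = -8·(1, 0, 5).

1, 0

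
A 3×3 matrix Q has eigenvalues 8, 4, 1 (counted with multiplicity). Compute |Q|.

32

det(Q) is the product of the eigenvalues: (8) · (4) · (1) = 32.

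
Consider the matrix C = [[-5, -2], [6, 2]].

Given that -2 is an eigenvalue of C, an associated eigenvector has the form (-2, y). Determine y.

3

We need (C + 2I)v = 0.
C + 2I = [[-3, -2], [6, 4]].
Row 1: (-3)·-2 + (-2)·y = 0
Row 2: (6)·-2 + (4)·y = 0
Solving gives y = 3.
Check: C·(-2, 3) = (4, -6) = -2·(-2, 3).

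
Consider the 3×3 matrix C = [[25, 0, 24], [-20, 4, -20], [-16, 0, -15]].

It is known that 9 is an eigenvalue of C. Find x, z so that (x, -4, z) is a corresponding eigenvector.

3, -2

We need (C - 9I)v = 0.
C - 9I = [[16, 0, 24], [-20, -5, -20], [-16, 0, -24]].
Row 1: (16)·x + (0)·-4 + (24)·z = 0
Row 2: (-20)·x + (-5)·-4 + (-20)·z = 0
Row 3: (-16)·x + (0)·-4 + (-24)·z = 0
Solving gives x = 3, z = -2.
Check: C·(3, -4, -2) = (27, -36, -18) = 9·(3, -4, -2).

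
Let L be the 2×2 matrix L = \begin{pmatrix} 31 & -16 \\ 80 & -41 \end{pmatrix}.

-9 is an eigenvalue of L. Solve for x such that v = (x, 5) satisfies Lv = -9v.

2

We need (L + 9I)v = 0.
L + 9I = [[40, -16], [80, -32]].
Row 1: (40)·x + (-16)·5 = 0
Row 2: (80)·x + (-32)·5 = 0
Solving gives x = 2.
Check: L·(2, 5) = (-18, -45) = -9·(2, 5).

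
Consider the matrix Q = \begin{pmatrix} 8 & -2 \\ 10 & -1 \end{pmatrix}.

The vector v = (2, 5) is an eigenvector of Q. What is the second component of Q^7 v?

First find the eigenvalue: Qv = (6, 15) = 3·(2, 5), so λ = 3.
Then Q^7 v = λ^7·v = 3^7·(2, 5) = 2187·(2, 5) = (4374, 10935).

10935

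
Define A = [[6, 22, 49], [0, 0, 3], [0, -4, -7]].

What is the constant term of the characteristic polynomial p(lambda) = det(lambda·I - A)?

p(0) = det(0·I − A) = det(−A) = (−1)^3·det(A).
det(A) = 72, so p(0) = -72.

-72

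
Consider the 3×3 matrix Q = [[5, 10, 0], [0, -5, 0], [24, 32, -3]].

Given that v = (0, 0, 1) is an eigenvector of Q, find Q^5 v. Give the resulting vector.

First find the eigenvalue: Qv = (0, 0, -3) = -3·(0, 0, 1), so λ = -3.
Then Q^5 v = λ^5·v = (-3)^5·(0, 0, 1) = -243·(0, 0, 1) = (0, 0, -243).

(0, 0, -243)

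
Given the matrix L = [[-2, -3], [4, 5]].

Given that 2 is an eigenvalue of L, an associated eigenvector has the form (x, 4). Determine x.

-3

We need (L - 2I)v = 0.
L - 2I = [[-4, -3], [4, 3]].
Row 1: (-4)·x + (-3)·4 = 0
Row 2: (4)·x + (3)·4 = 0
Solving gives x = -3.
Check: L·(-3, 4) = (-6, 8) = 2·(-3, 4).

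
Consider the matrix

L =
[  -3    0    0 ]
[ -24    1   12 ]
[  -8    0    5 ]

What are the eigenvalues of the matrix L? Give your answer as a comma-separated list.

-3, 1, 5

The characteristic polynomial is p(λ) = det(λI - L).
Cofactor expansion gives p(λ) = λ^3 - 3λ^2 - 13λ + 15.
Rational-root test: λ = 1 gives p(1) = 0.
Factor out (λ - 1): p(λ) = (λ - 1)·(λ^2 - 2λ - 15).
The quadratic factors as (λ + 3)·(λ - 5).
Eigenvalues: -3, 1, 5.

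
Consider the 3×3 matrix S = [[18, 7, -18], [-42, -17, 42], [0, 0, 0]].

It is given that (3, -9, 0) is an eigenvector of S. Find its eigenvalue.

Compute Sv: S·(3, -9, 0) = (-9, 27, 0).
Since Sv = λv, compare component 1: -9 = λ·3, so λ = -3.

-3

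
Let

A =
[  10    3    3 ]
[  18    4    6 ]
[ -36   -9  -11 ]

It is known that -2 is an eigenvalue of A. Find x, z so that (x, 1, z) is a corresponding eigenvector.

0, -1

We need (A + 2I)v = 0.
A + 2I = [[12, 3, 3], [18, 6, 6], [-36, -9, -9]].
Row 1: (12)·x + (3)·1 + (3)·z = 0
Row 2: (18)·x + (6)·1 + (6)·z = 0
Row 3: (-36)·x + (-9)·1 + (-9)·z = 0
Solving gives x = 0, z = -1.
Check: A·(0, 1, -1) = (0, -2, 2) = -2·(0, 1, -1).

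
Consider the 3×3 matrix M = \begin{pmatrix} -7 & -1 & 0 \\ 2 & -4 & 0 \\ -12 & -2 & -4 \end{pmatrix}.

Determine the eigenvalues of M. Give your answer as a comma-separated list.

Compute the characteristic polynomial p(t) = det(tI - M).
Cofactor expansion gives p(t) = t^3 + 15t^2 + 74t + 120.
Try t = -4: p(-4) = 0, so -4 is a root.
Factor out (t + 4): p(t) = (t + 4)·(t^2 + 11t + 30).
The quadratic factors as (t + 6)·(t + 5).
Eigenvalues: -6, -5, -4.

-6, -5, -4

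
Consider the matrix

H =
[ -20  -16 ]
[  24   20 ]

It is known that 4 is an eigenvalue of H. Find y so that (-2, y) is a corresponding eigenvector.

We need (H - 4I)v = 0.
H - 4I = [[-24, -16], [24, 16]].
Row 1: (-24)·-2 + (-16)·y = 0
Row 2: (24)·-2 + (16)·y = 0
Solving gives y = 3.
Check: H·(-2, 3) = (-8, 12) = 4·(-2, 3).

3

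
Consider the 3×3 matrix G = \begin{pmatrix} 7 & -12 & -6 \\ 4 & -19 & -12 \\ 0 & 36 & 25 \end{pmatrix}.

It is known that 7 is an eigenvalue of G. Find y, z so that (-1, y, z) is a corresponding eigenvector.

-2, 4

We need (G - 7I)v = 0.
G - 7I = [[0, -12, -6], [4, -26, -12], [0, 36, 18]].
Row 1: (0)·-1 + (-12)·y + (-6)·z = 0
Row 2: (4)·-1 + (-26)·y + (-12)·z = 0
Row 3: (0)·-1 + (36)·y + (18)·z = 0
Solving gives y = -2, z = 4.
Check: G·(-1, -2, 4) = (-7, -14, 28) = 7·(-1, -2, 4).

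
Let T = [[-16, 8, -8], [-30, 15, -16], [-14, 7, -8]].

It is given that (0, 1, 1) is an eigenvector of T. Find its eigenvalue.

-1

Compute Tv: T·(0, 1, 1) = (0, -1, -1).
Since Tv = λv, compare component 2: -1 = λ·1, so λ = -1.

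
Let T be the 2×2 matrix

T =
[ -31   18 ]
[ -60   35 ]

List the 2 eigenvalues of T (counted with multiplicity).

-1, 5

det(T - λI) = (-31 - λ)(35 - λ) - (18)·(-60) = λ^2 - 4λ - 5.
This factors as (λ + 1)·(λ - 5) = 0.
Eigenvalues: -1, 5.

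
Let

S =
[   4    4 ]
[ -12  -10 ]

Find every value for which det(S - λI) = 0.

det(S - tI) = (4 - t)(-10 - t) - (4)·(-12) = t^2 + 6t + 8.
This factors as (t + 4)·(t + 2) = 0.
Eigenvalues: -4, -2.

-4, -2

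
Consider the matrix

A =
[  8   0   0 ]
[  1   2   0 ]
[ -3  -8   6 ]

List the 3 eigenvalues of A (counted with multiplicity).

A is lower triangular, so its eigenvalues are the diagonal entries.
Diagonal: 8, 2, 6.

2, 6, 8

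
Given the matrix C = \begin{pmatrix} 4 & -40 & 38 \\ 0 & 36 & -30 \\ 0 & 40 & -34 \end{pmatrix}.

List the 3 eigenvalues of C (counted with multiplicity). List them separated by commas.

Compute the characteristic polynomial p(λ) = det(λI - C).
Expanding the 3×3 determinant: p(λ) = λ^3 - 6λ^2 - 16λ + 96.
Try λ = 4: p(4) = 0, so 4 is a root.
Factor out (λ - 4): p(λ) = (λ - 4)·(λ^2 - 2λ - 24).
The quadratic factors as (λ + 4)·(λ - 6).
Eigenvalues: -4, 4, 6.

-4, 4, 6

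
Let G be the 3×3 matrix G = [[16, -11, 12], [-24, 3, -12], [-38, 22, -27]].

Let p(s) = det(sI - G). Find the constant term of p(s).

-72

p(s) = s^3 + 8s^2 - 9s - 72.
The constant term is -72.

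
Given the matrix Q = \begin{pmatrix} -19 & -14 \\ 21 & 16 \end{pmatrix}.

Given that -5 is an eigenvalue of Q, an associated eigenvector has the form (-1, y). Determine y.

1

We need (Q + 5I)v = 0.
Q + 5I = [[-14, -14], [21, 21]].
Row 1: (-14)·-1 + (-14)·y = 0
Row 2: (21)·-1 + (21)·y = 0
Solving gives y = 1.
Check: Q·(-1, 1) = (5, -5) = -5·(-1, 1).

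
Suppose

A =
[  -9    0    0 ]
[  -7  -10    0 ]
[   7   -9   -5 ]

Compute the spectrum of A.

A is lower triangular, so its eigenvalues are the diagonal entries.
Diagonal: -9, -10, -5.

-10, -9, -5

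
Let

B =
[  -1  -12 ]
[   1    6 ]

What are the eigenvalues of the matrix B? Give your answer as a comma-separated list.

2, 3

det(B - μI) = (-1 - μ)(6 - μ) - (-12)·(1) = μ^2 - 5μ + 6.
This factors as (μ - 2)·(μ - 3) = 0.
Eigenvalues: 2, 3.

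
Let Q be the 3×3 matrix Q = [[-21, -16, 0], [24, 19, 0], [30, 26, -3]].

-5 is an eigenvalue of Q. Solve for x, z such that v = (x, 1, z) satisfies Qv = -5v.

-1, 2

We need (Q + 5I)v = 0.
Q + 5I = [[-16, -16, 0], [24, 24, 0], [30, 26, 2]].
Row 1: (-16)·x + (-16)·1 + (0)·z = 0
Row 2: (24)·x + (24)·1 + (0)·z = 0
Row 3: (30)·x + (26)·1 + (2)·z = 0
Solving gives x = -1, z = 2.
Check: Q·(-1, 1, 2) = (5, -5, -10) = -5·(-1, 1, 2).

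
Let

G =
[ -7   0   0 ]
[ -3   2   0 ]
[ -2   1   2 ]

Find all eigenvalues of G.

-7, 2, 2

G is lower triangular, so its eigenvalues are the diagonal entries.
Diagonal: -7, 2, 2.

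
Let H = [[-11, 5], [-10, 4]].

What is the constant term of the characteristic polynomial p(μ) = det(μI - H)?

p(0) = det(0·I − H) = det(−H) = (−1)^2·det(H).
det(H) = 6, so p(0) = 6.

6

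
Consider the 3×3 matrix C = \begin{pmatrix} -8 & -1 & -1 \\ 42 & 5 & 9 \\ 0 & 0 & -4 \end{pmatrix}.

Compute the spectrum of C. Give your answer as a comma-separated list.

-4, -2, -1

Set up det(lambda·I - C) = 0.
Expanding along the first row, p(lambda) = lambda^3 + 7·lambda^2 + 14·lambda + 8.
Rational-root test: lambda = -1 gives p(-1) = 0.
Dividing by (lambda + 1) leaves lambda^2 + 6·lambda + 8.
The quadratic factors as (lambda + 4)·(lambda + 2).
Eigenvalues: -4, -2, -1.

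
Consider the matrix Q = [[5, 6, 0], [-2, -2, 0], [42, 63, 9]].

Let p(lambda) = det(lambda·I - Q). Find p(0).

-18

p(0) = det(0·I − Q) = det(−Q) = (−1)^3·det(Q).
det(Q) = 18, so p(0) = -18.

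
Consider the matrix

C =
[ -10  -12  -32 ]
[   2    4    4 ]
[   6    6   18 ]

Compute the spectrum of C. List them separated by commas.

Compute the characteristic polynomial p(t) = det(tI - C).
Expanding along the first row, p(t) = t^3 - 12t^2 + 44t - 48.
Since p(4) = 0, t = 4 is a root.
Factor out (t - 4): p(t) = (t - 4)·(t^2 - 8t + 12).
The quadratic factors as (t - 2)·(t - 6).
Eigenvalues: 2, 4, 6.

2, 4, 6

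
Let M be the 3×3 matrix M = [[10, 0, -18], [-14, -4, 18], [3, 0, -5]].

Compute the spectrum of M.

Compute the characteristic polynomial p(λ) = det(λI - M).
Expanding along the first row, p(λ) = λ^3 - λ^2 - 16λ + 16.
Try λ = -4: p(-4) = 0, so -4 is a root.
Factor out (λ + 4): p(λ) = (λ + 4)·(λ^2 - 5λ + 4).
The quadratic factors as (λ - 1)·(λ - 4).
Eigenvalues: -4, 1, 4.

-4, 1, 4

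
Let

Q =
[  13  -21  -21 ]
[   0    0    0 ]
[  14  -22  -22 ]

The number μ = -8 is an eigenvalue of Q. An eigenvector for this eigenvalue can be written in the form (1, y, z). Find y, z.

0, 1

We need (Q + 8I)v = 0.
Q + 8I = [[21, -21, -21], [0, 8, 0], [14, -22, -14]].
Row 1: (21)·1 + (-21)·y + (-21)·z = 0
Row 2: (0)·1 + (8)·y + (0)·z = 0
Row 3: (14)·1 + (-22)·y + (-14)·z = 0
Solving gives y = 0, z = 1.
Check: Q·(1, 0, 1) = (-8, 0, -8) = -8·(1, 0, 1).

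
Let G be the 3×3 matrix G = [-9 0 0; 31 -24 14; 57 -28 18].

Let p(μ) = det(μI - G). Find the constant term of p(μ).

-360

p(μ) = μ^3 + 15μ^2 + 14μ - 360.
The constant term is -360.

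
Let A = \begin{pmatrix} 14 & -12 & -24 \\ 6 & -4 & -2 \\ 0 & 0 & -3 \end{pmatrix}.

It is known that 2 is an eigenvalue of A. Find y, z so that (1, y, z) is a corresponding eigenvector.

We need (A - 2I)v = 0.
A - 2I = [[12, -12, -24], [6, -6, -2], [0, 0, -5]].
Row 1: (12)·1 + (-12)·y + (-24)·z = 0
Row 2: (6)·1 + (-6)·y + (-2)·z = 0
Row 3: (0)·1 + (0)·y + (-5)·z = 0
Solving gives y = 1, z = 0.
Check: A·(1, 1, 0) = (2, 2, 0) = 2·(1, 1, 0).

1, 0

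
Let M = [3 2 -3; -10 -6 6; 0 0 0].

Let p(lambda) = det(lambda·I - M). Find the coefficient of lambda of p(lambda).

2

p(lambda) = lambda^3 + 3·lambda^2 + 2·lambda.
The coefficient of lambda is 2.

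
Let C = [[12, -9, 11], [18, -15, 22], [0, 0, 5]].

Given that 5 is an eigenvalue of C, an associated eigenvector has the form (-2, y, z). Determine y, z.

-4, -2

We need (C - 5I)v = 0.
C - 5I = [[7, -9, 11], [18, -20, 22], [0, 0, 0]].
Row 1: (7)·-2 + (-9)·y + (11)·z = 0
Row 2: (18)·-2 + (-20)·y + (22)·z = 0
Row 3: (0)·-2 + (0)·y + (0)·z = 0
Solving gives y = -4, z = -2.
Check: C·(-2, -4, -2) = (-10, -20, -10) = 5·(-2, -4, -2).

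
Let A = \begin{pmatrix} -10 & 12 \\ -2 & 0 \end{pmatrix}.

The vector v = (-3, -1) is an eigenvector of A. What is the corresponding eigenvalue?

Compute Av: A·(-3, -1) = (18, 6).
Since Av = λv, compare component 1: 18 = λ·-3, so λ = -6.

-6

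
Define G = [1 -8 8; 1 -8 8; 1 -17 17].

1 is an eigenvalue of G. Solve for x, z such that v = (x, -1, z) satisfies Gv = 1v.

We need (G - 1I)v = 0.
G - 1I = [[0, -8, 8], [1, -9, 8], [1, -17, 16]].
Row 1: (0)·x + (-8)·-1 + (8)·z = 0
Row 2: (1)·x + (-9)·-1 + (8)·z = 0
Row 3: (1)·x + (-17)·-1 + (16)·z = 0
Solving gives x = -1, z = -1.
Check: G·(-1, -1, -1) = (-1, -1, -1) = 1·(-1, -1, -1).

-1, -1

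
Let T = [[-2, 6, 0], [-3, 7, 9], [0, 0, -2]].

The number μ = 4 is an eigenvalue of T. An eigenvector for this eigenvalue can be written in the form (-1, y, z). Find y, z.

We need (T - 4I)v = 0.
T - 4I = [[-6, 6, 0], [-3, 3, 9], [0, 0, -6]].
Row 1: (-6)·-1 + (6)·y + (0)·z = 0
Row 2: (-3)·-1 + (3)·y + (9)·z = 0
Row 3: (0)·-1 + (0)·y + (-6)·z = 0
Solving gives y = -1, z = 0.
Check: T·(-1, -1, 0) = (-4, -4, 0) = 4·(-1, -1, 0).

-1, 0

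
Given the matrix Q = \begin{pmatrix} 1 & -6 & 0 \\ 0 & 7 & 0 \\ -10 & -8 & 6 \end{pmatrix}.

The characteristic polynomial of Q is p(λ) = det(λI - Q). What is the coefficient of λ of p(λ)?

p(λ) = λ^3 - 14λ^2 + 55λ - 42.
The coefficient of λ is 55.

55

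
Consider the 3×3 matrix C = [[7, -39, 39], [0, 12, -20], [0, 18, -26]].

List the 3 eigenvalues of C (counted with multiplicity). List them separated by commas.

Set up det(rI - C) = 0.
Cofactor expansion gives p(r) = r^3 + 7r^2 - 50r - 336.
Try r = 7: p(7) = 0, so 7 is a root.
Dividing by (r - 7) leaves r^2 + 14r + 48.
The quadratic factors as (r + 8)·(r + 6).
Eigenvalues: -8, -6, 7.

-8, -6, 7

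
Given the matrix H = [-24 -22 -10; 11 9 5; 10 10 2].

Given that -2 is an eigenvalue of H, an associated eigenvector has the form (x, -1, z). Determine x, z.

1, 0

We need (H + 2I)v = 0.
H + 2I = [[-22, -22, -10], [11, 11, 5], [10, 10, 4]].
Row 1: (-22)·x + (-22)·-1 + (-10)·z = 0
Row 2: (11)·x + (11)·-1 + (5)·z = 0
Row 3: (10)·x + (10)·-1 + (4)·z = 0
Solving gives x = 1, z = 0.
Check: H·(1, -1, 0) = (-2, 2, 0) = -2·(1, -1, 0).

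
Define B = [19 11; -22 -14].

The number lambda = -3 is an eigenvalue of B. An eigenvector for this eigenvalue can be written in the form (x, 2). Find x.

We need (B + 3I)v = 0.
B + 3I = [[22, 11], [-22, -11]].
Row 1: (22)·x + (11)·2 = 0
Row 2: (-22)·x + (-11)·2 = 0
Solving gives x = -1.
Check: B·(-1, 2) = (3, -6) = -3·(-1, 2).

-1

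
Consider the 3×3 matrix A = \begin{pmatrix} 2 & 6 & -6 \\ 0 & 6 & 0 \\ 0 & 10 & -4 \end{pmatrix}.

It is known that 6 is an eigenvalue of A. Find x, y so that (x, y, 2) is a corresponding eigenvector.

We need (A - 6I)v = 0.
A - 6I = [[-4, 6, -6], [0, 0, 0], [0, 10, -10]].
Row 1: (-4)·x + (6)·y + (-6)·2 = 0
Row 2: (0)·x + (0)·y + (0)·2 = 0
Row 3: (0)·x + (10)·y + (-10)·2 = 0
Solving gives x = 0, y = 2.
Check: A·(0, 2, 2) = (0, 12, 12) = 6·(0, 2, 2).

0, 2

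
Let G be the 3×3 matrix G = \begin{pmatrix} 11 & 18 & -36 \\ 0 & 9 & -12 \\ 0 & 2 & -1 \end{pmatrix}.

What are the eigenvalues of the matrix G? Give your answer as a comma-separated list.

Compute the characteristic polynomial p(t) = det(tI - G).
Expanding along the first row, p(t) = t^3 - 19t^2 + 103t - 165.
Since p(3) = 0, t = 3 is a root.
Factor out (t - 3): p(t) = (t - 3)·(t^2 - 16t + 55).
The quadratic factors as (t - 5)·(t - 11).
Eigenvalues: 3, 5, 11.

3, 5, 11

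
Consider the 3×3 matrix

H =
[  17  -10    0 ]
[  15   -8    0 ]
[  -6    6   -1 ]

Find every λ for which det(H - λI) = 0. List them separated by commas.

The characteristic polynomial is p(lambda) = det(lambda·I - H).
Expanding the 3×3 determinant: p(lambda) = lambda^3 - 8·lambda^2 + 5·lambda + 14.
Since p(7) = 0, lambda = 7 is a root.
Factor out (lambda - 7): p(lambda) = (lambda - 7)·(lambda^2 - lambda - 2).
The quadratic factors as (lambda + 1)·(lambda - 2).
Eigenvalues: -1, 2, 7.

-1, 2, 7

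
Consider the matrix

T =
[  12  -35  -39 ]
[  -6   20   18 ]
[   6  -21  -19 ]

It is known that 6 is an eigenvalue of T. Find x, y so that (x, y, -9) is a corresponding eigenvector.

-6, 9

We need (T - 6I)v = 0.
T - 6I = [[6, -35, -39], [-6, 14, 18], [6, -21, -25]].
Row 1: (6)·x + (-35)·y + (-39)·-9 = 0
Row 2: (-6)·x + (14)·y + (18)·-9 = 0
Row 3: (6)·x + (-21)·y + (-25)·-9 = 0
Solving gives x = -6, y = 9.
Check: T·(-6, 9, -9) = (-36, 54, -54) = 6·(-6, 9, -9).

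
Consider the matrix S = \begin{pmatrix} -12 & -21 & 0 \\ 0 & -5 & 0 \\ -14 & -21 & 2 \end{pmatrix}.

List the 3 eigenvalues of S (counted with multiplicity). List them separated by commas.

-12, -5, 2

Set up det(lambda·I - S) = 0.
Expanding along the first row, p(lambda) = lambda^3 + 15·lambda^2 + 26·lambda - 120.
Since p(2) = 0, lambda = 2 is a root.
Dividing by (lambda - 2) leaves lambda^2 + 17·lambda + 60.
The quadratic factors as (lambda + 12)·(lambda + 5).
Eigenvalues: -12, -5, 2.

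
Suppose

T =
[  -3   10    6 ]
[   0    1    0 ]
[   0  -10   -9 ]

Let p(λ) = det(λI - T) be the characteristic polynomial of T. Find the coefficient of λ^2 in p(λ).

The coefficient of λ^2 of det(λI - T) is −trace(T).
trace(T) = (-3) + (1) + (-9) = -11, so the coefficient is 11.

11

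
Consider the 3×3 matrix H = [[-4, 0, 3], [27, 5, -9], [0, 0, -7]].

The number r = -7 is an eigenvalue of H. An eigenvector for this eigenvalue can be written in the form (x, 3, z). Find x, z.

We need (H + 7I)v = 0.
H + 7I = [[3, 0, 3], [27, 12, -9], [0, 0, 0]].
Row 1: (3)·x + (0)·3 + (3)·z = 0
Row 2: (27)·x + (12)·3 + (-9)·z = 0
Row 3: (0)·x + (0)·3 + (0)·z = 0
Solving gives x = -1, z = 1.
Check: H·(-1, 3, 1) = (7, -21, -7) = -7·(-1, 3, 1).

-1, 1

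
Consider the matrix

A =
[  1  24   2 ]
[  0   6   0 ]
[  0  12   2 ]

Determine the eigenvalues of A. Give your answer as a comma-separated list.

1, 2, 6

Compute the characteristic polynomial p(λ) = det(λI - A).
Expanding along the first row, p(λ) = λ^3 - 9λ^2 + 20λ - 12.
Since p(6) = 0, λ = 6 is a root.
Dividing by (λ - 6) leaves λ^2 - 3λ + 2.
The quadratic factors as (λ - 1)·(λ - 2).
Eigenvalues: 1, 2, 6.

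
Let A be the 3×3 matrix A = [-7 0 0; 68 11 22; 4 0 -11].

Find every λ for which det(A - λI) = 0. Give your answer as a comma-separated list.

The characteristic polynomial is p(r) = det(rI - A).
Cofactor expansion gives p(r) = r^3 + 7r^2 - 121r - 847.
Rational-root test: r = -7 gives p(-7) = 0.
Dividing by (r + 7) leaves r^2 - 121.
The quadratic factors as (r + 11)·(r - 11).
Eigenvalues: -11, -7, 11.

-11, -7, 11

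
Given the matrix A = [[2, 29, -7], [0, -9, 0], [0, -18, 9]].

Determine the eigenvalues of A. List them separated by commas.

-9, 2, 9

Set up det(μI - A) = 0.
Cofactor expansion gives p(μ) = μ^3 - 2μ^2 - 81μ + 162.
Try μ = 9: p(9) = 0, so 9 is a root.
Factor out (μ - 9): p(μ) = (μ - 9)·(μ^2 + 7μ - 18).
The quadratic factors as (μ + 9)·(μ - 2).
Eigenvalues: -9, 2, 9.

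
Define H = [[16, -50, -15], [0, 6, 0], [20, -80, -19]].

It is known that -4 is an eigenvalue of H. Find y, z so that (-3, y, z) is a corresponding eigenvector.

We need (H + 4I)v = 0.
H + 4I = [[20, -50, -15], [0, 10, 0], [20, -80, -15]].
Row 1: (20)·-3 + (-50)·y + (-15)·z = 0
Row 2: (0)·-3 + (10)·y + (0)·z = 0
Row 3: (20)·-3 + (-80)·y + (-15)·z = 0
Solving gives y = 0, z = -4.
Check: H·(-3, 0, -4) = (12, 0, 16) = -4·(-3, 0, -4).

0, -4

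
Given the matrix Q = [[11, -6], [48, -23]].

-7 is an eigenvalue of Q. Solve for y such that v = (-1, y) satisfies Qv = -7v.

We need (Q + 7I)v = 0.
Q + 7I = [[18, -6], [48, -16]].
Row 1: (18)·-1 + (-6)·y = 0
Row 2: (48)·-1 + (-16)·y = 0
Solving gives y = -3.
Check: Q·(-1, -3) = (7, 21) = -7·(-1, -3).

-3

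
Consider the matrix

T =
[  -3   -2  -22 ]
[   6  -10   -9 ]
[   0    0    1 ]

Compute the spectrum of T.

Set up det(lambda·I - T) = 0.
Expanding the 3×3 determinant: p(lambda) = lambda^3 + 12·lambda^2 + 29·lambda - 42.
Try lambda = -6: p(-6) = 0, so -6 is a root.
Factor out (lambda + 6): p(lambda) = (lambda + 6)·(lambda^2 + 6·lambda - 7).
The quadratic factors as (lambda + 7)·(lambda - 1).
Eigenvalues: -7, -6, 1.

-7, -6, 1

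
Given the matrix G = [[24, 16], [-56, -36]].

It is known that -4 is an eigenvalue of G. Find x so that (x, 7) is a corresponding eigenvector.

-4

We need (G + 4I)v = 0.
G + 4I = [[28, 16], [-56, -32]].
Row 1: (28)·x + (16)·7 = 0
Row 2: (-56)·x + (-32)·7 = 0
Solving gives x = -4.
Check: G·(-4, 7) = (16, -28) = -4·(-4, 7).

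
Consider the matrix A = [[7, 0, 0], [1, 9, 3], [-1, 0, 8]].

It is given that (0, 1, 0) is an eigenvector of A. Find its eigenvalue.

Compute Av: A·(0, 1, 0) = (0, 9, 0).
Since Av = λv, compare component 2: 9 = λ·1, so λ = 9.

9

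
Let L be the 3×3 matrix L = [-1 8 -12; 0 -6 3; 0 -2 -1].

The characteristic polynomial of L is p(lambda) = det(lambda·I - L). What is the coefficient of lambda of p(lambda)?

p(lambda) = lambda^3 + 8·lambda^2 + 19·lambda + 12.
The coefficient of lambda is 19.

19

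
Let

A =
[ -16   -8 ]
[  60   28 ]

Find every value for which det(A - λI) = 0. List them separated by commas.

det(A - μI) = (-16 - μ)(28 - μ) - (-8)·(60) = μ^2 - 12μ + 32.
This factors as (μ - 4)·(μ - 8) = 0.
Eigenvalues: 4, 8.

4, 8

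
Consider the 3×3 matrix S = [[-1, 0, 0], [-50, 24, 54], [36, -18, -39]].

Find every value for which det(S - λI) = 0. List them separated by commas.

-12, -3, -1

The characteristic polynomial is p(s) = det(sI - S).
Expanding along the first row, p(s) = s^3 + 16s^2 + 51s + 36.
Since p(-1) = 0, s = -1 is a root.
Dividing by (s + 1) leaves s^2 + 15s + 36.
The quadratic factors as (s + 12)·(s + 3).
Eigenvalues: -12, -3, -1.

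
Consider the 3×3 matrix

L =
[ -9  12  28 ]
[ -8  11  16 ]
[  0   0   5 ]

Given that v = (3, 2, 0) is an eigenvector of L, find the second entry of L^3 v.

-2

First find the eigenvalue: Lv = (-3, -2, 0) = -1·(3, 2, 0), so λ = -1.
Then L^3 v = λ^3·v = (-1)^3·(3, 2, 0) = -1·(3, 2, 0) = (-3, -2, 0).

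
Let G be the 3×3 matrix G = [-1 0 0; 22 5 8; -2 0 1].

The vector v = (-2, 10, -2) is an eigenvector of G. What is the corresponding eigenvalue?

Compute Gv: G·(-2, 10, -2) = (2, -10, 2).
Since Gv = λv, compare component 1: 2 = λ·-2, so λ = -1.

-1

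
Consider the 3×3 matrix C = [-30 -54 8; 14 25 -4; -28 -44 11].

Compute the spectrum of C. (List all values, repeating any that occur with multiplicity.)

The characteristic polynomial is p(r) = det(rI - C).
Expanding along the first row, p(r) = r^3 - 6r^2 - r + 30.
Try r = 5: p(5) = 0, so 5 is a root.
Factor out (r - 5): p(r) = (r - 5)·(r^2 - r - 6).
The quadratic factors as (r + 2)·(r - 3).
Eigenvalues: -2, 3, 5.

-2, 3, 5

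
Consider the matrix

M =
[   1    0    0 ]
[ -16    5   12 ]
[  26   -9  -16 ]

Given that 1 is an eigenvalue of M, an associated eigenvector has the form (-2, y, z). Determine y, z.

-2, -2

We need (M - 1I)v = 0.
M - 1I = [[0, 0, 0], [-16, 4, 12], [26, -9, -17]].
Row 1: (0)·-2 + (0)·y + (0)·z = 0
Row 2: (-16)·-2 + (4)·y + (12)·z = 0
Row 3: (26)·-2 + (-9)·y + (-17)·z = 0
Solving gives y = -2, z = -2.
Check: M·(-2, -2, -2) = (-2, -2, -2) = 1·(-2, -2, -2).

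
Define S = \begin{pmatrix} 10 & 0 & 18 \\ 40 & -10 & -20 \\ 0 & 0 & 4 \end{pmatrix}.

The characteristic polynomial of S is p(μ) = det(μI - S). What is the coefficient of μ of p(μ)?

-100

p(μ) = μ^3 - 4μ^2 - 100μ + 400.
The coefficient of μ is -100.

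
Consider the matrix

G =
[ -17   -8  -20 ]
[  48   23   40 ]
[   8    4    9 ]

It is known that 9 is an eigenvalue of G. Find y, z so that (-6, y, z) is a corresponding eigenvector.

We need (G - 9I)v = 0.
G - 9I = [[-26, -8, -20], [48, 14, 40], [8, 4, 0]].
Row 1: (-26)·-6 + (-8)·y + (-20)·z = 0
Row 2: (48)·-6 + (14)·y + (40)·z = 0
Row 3: (8)·-6 + (4)·y + (0)·z = 0
Solving gives y = 12, z = 3.
Check: G·(-6, 12, 3) = (-54, 108, 27) = 9·(-6, 12, 3).

12, 3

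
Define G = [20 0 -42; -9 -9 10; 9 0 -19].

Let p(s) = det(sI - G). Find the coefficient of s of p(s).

-11

p(s) = s^3 + 8s^2 - 11s - 18.
The coefficient of s is -11.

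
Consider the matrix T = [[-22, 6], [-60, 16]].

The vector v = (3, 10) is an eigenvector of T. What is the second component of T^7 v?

First find the eigenvalue: Tv = (-6, -20) = -2·(3, 10), so λ = -2.
Then T^7 v = λ^7·v = (-2)^7·(3, 10) = -128·(3, 10) = (-384, -1280).

-1280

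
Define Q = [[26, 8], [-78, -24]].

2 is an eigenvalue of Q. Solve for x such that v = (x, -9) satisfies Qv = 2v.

We need (Q - 2I)v = 0.
Q - 2I = [[24, 8], [-78, -26]].
Row 1: (24)·x + (8)·-9 = 0
Row 2: (-78)·x + (-26)·-9 = 0
Solving gives x = 3.
Check: Q·(3, -9) = (6, -18) = 2·(3, -9).

3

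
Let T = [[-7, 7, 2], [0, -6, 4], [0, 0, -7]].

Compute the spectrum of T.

-7, -7, -6

T is upper triangular, so its eigenvalues are the diagonal entries.
Diagonal: -7, -6, -7.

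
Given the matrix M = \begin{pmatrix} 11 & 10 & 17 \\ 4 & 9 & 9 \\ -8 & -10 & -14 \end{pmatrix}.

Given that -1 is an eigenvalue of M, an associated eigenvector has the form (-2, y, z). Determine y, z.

We need (M + 1I)v = 0.
M + 1I = [[12, 10, 17], [4, 10, 9], [-8, -10, -13]].
Row 1: (12)·-2 + (10)·y + (17)·z = 0
Row 2: (4)·-2 + (10)·y + (9)·z = 0
Row 3: (-8)·-2 + (-10)·y + (-13)·z = 0
Solving gives y = -1, z = 2.
Check: M·(-2, -1, 2) = (2, 1, -2) = -1·(-2, -1, 2).

-1, 2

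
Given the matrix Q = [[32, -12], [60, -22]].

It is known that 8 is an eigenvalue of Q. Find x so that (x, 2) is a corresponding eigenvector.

We need (Q - 8I)v = 0.
Q - 8I = [[24, -12], [60, -30]].
Row 1: (24)·x + (-12)·2 = 0
Row 2: (60)·x + (-30)·2 = 0
Solving gives x = 1.
Check: Q·(1, 2) = (8, 16) = 8·(1, 2).

1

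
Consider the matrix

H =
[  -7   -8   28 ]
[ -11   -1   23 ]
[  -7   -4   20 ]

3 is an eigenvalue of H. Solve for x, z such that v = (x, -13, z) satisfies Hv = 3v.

We need (H - 3I)v = 0.
H - 3I = [[-10, -8, 28], [-11, -4, 23], [-7, -4, 17]].
Row 1: (-10)·x + (-8)·-13 + (28)·z = 0
Row 2: (-11)·x + (-4)·-13 + (23)·z = 0
Row 3: (-7)·x + (-4)·-13 + (17)·z = 0
Solving gives x = -12, z = -8.
Check: H·(-12, -13, -8) = (-36, -39, -24) = 3·(-12, -13, -8).

-12, -8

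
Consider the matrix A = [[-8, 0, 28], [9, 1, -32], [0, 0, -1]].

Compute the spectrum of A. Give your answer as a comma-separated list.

-8, -1, 1

Set up det(lambda·I - A) = 0.
Cofactor expansion gives p(lambda) = lambda^3 + 8·lambda^2 - lambda - 8.
Rational-root test: lambda = -1 gives p(-1) = 0.
Dividing by (lambda + 1) leaves lambda^2 + 7·lambda - 8.
The quadratic factors as (lambda + 8)·(lambda - 1).
Eigenvalues: -8, -1, 1.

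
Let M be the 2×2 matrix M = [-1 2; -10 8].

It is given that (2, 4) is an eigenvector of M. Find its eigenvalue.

3

Compute Mv: M·(2, 4) = (6, 12).
Since Mv = λv, compare component 1: 6 = λ·2, so λ = 3.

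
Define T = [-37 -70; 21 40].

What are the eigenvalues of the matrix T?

det(T - λI) = (-37 - λ)(40 - λ) - (-70)·(21) = λ^2 - 3λ - 10.
This factors as (λ + 2)·(λ - 5) = 0.
Eigenvalues: -2, 5.

-2, 5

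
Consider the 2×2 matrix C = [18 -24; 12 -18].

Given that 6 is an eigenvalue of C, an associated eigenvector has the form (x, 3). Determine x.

6

We need (C - 6I)v = 0.
C - 6I = [[12, -24], [12, -24]].
Row 1: (12)·x + (-24)·3 = 0
Row 2: (12)·x + (-24)·3 = 0
Solving gives x = 6.
Check: C·(6, 3) = (36, 18) = 6·(6, 3).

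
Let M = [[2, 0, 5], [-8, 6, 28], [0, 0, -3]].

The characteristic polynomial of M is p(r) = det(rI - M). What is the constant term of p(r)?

36

p(r) = r^3 - 5r^2 - 12r + 36.
The constant term is 36.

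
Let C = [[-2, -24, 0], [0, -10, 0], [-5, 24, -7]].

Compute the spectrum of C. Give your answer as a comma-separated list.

-10, -7, -2

The characteristic polynomial is p(λ) = det(λI - C).
Expanding along the first row, p(λ) = λ^3 + 19λ^2 + 104λ + 140.
Rational-root test: λ = -10 gives p(-10) = 0.
Dividing by (λ + 10) leaves λ^2 + 9λ + 14.
The quadratic factors as (λ + 7)·(λ + 2).
Eigenvalues: -10, -7, -2.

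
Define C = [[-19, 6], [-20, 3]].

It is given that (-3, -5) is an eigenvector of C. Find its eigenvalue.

Compute Cv: C·(-3, -5) = (27, 45).
Since Cv = λv, compare component 1: 27 = λ·-3, so λ = -9.

-9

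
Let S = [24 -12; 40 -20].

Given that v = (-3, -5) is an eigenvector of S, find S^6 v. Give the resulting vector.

(-12288, -20480)

First find the eigenvalue: Sv = (-12, -20) = 4·(-3, -5), so λ = 4.
Then S^6 v = λ^6·v = 4^6·(-3, -5) = 4096·(-3, -5) = (-12288, -20480).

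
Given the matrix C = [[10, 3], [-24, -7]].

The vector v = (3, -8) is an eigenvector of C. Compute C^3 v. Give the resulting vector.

(24, -64)

First find the eigenvalue: Cv = (6, -16) = 2·(3, -8), so λ = 2.
Then C^3 v = λ^3·v = 2^3·(3, -8) = 8·(3, -8) = (24, -64).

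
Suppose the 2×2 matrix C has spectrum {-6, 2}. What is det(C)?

-12

det(C) is the product of the eigenvalues: (-6) · (2) = -12.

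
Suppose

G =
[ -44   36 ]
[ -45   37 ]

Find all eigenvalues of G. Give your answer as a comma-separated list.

det(G - λI) = (-44 - λ)(37 - λ) - (36)·(-45) = λ^2 + 7λ - 8.
This factors as (λ + 8)·(λ - 1) = 0.
Eigenvalues: -8, 1.

-8, 1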